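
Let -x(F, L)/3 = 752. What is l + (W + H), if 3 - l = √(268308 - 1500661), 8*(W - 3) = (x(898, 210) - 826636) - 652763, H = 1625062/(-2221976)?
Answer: -411513524491/2221976 - I*√1232353 ≈ -1.852e+5 - 1110.1*I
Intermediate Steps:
x(F, L) = -2256 (x(F, L) = -3*752 = -2256)
H = -812531/1110988 (H = 1625062*(-1/2221976) = -812531/1110988 ≈ -0.73136)
W = -1481631/8 (W = 3 + ((-2256 - 826636) - 652763)/8 = 3 + (-828892 - 652763)/8 = 3 + (⅛)*(-1481655) = 3 - 1481655/8 = -1481631/8 ≈ -1.8520e+5)
l = 3 - I*√1232353 (l = 3 - √(268308 - 1500661) = 3 - √(-1232353) = 3 - I*√1232353 ≈ 3.0 - 1110.1*I)
l + (W + H) = (3 - I*√1232353) + (-1481631/8 - 812531/1110988) = (3 - I*√1232353) - 411520190419/2221976 = -411513524491/2221976 - I*√1232353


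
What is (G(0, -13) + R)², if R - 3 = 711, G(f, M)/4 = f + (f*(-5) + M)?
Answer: 438244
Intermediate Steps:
G(f, M) = -16*f + 4*M (G(f, M) = 4*(f + (f*(-5) + M)) = 4*(f + (-5*f + M)) = 4*(f + (M - 5*f)) = 4*(M - 4*f) = -16*f + 4*M)
R = 714 (R = 3 + 711 = 714)
(G(0, -13) + R)² = ((-16*0 + 4*(-13)) + 714)² = ((0 - 52) + 714)² = (-52 + 714)² = 662² = 438244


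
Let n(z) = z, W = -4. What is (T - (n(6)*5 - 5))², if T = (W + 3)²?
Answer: 576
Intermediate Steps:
T = 1 (T = (-4 + 3)² = (-1)² = 1)
(T - (n(6)*5 - 5))² = (1 - (6*5 - 5))² = (1 - (30 - 5))² = (1 - 1*25)² = (1 - 25)² = (-24)² = 576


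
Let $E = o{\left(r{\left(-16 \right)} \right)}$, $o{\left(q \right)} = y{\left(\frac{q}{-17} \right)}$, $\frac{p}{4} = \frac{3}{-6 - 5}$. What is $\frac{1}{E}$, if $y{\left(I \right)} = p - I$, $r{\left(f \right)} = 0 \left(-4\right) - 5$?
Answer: $- \frac{187}{259} \approx -0.72201$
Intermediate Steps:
$r{\left(f \right)} = -5$ ($r{\left(f \right)} = 0 - 5 = -5$)
$p = - \frac{12}{11}$ ($p = 4 \frac{3}{-6 - 5} = 4 \frac{3}{-11} = 4 \cdot 3 \left(- \frac{1}{11}\right) = 4 \left(- \frac{3}{11}\right) = - \frac{12}{11} \approx -1.0909$)
$y{\left(I \right)} = - \frac{12}{11} - I$
$o{\left(q \right)} = - \frac{12}{11} + \frac{q}{17}$ ($o{\left(q \right)} = - \frac{12}{11} - \frac{q}{-17} = - \frac{12}{11} - q \left(- \frac{1}{17}\right) = - \frac{12}{11} - - \frac{q}{17} = - \frac{12}{11} + \frac{q}{17}$)
$E = - \frac{259}{187}$ ($E = - \frac{12}{11} + \frac{1}{17} \left(-5\right) = - \frac{12}{11} - \frac{5}{17} = - \frac{259}{187} \approx -1.385$)
$\frac{1}{E} = \frac{1}{- \frac{259}{187}} = - \frac{187}{259}$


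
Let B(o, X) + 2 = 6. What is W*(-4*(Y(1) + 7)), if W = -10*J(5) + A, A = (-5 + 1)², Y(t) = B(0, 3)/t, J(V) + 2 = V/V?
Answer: -1144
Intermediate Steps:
B(o, X) = 4 (B(o, X) = -2 + 6 = 4)
J(V) = -1 (J(V) = -2 + V/V = -2 + 1 = -1)
Y(t) = 4/t
A = 16 (A = (-4)² = 16)
W = 26 (W = -10*(-1) + 16 = 10 + 16 = 26)
W*(-4*(Y(1) + 7)) = 26*(-4*(4/1 + 7)) = 26*(-4*(4*1 + 7)) = 26*(-4*(4 + 7)) = 26*(-4*11) = 26*(-44) = -1144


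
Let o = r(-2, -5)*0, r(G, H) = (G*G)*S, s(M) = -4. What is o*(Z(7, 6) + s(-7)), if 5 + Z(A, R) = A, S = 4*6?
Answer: 0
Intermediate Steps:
S = 24
Z(A, R) = -5 + A
r(G, H) = 24*G² (r(G, H) = (G*G)*24 = G²*24 = 24*G²)
o = 0 (o = (24*(-2)²)*0 = (24*4)*0 = 96*0 = 0)
o*(Z(7, 6) + s(-7)) = 0*((-5 + 7) - 4) = 0*(2 - 4) = 0*(-2) = 0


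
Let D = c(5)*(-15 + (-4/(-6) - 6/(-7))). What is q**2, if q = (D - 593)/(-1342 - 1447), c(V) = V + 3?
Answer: 216590089/3430327761 ≈ 0.063140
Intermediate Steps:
c(V) = 3 + V
D = -2264/21 (D = (3 + 5)*(-15 + (-4/(-6) - 6/(-7))) = 8*(-15 + (-4*(-1/6) - 6*(-1/7))) = 8*(-15 + (2/3 + 6/7)) = 8*(-15 + 32/21) = 8*(-283/21) = -2264/21 ≈ -107.81)
q = 14717/58569 (q = (-2264/21 - 593)/(-1342 - 1447) = -14717/21/(-2789) = -14717/21*(-1/2789) = 14717/58569 ≈ 0.25128)
q**2 = (14717/58569)**2 = 216590089/3430327761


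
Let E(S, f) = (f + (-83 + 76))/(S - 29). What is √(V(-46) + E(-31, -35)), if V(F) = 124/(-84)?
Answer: I*√34230/210 ≈ 0.88102*I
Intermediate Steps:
E(S, f) = (-7 + f)/(-29 + S) (E(S, f) = (f - 7)/(-29 + S) = (-7 + f)/(-29 + S))
V(F) = -31/21 (V(F) = 124*(-1/84) = -31/21)
√(V(-46) + E(-31, -35)) = √(-31/21 + (-7 - 35)/(-29 - 31)) = √(-31/21 - 42/(-60)) = √(-31/21 - 1/60*(-42)) = √(-31/21 + 7/10) = √(-163/210) = I*√34230/210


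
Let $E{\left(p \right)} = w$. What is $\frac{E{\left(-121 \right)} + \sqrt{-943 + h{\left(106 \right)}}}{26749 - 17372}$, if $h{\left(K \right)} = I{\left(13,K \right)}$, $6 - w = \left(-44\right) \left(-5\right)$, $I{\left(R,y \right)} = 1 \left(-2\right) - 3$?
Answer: $- \frac{214}{9377} + \frac{2 i \sqrt{237}}{9377} \approx -0.022822 + 0.0032835 i$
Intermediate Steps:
$I{\left(R,y \right)} = -5$ ($I{\left(R,y \right)} = -2 - 3 = -5$)
$w = -214$ ($w = 6 - \left(-44\right) \left(-5\right) = 6 - 220 = -214$)
$h{\left(K \right)} = -5$
$E{\left(p \right)} = -214$
$\frac{E{\left(-121 \right)} + \sqrt{-943 + h{\left(106 \right)}}}{26749 - 17372} = \frac{-214 + \sqrt{-943 - 5}}{26749 - 17372} = \frac{-214 + \sqrt{-948}}{9377} = \left(-214 + 2 i \sqrt{237}\right) \frac{1}{9377} = - \frac{214}{9377} + \frac{2 i \sqrt{237}}{9377}$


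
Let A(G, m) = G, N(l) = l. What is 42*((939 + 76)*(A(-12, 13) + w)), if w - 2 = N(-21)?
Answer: -1321530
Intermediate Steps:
w = -19 (w = 2 - 21 = -19)
42*((939 + 76)*(A(-12, 13) + w)) = 42*((939 + 76)*(-12 - 19)) = 42*(1015*(-31)) = 42*(-31465) = -1321530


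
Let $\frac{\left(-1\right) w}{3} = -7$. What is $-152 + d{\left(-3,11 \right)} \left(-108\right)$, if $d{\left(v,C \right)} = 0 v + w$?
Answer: $-2420$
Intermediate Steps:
$w = 21$ ($w = \left(-3\right) \left(-7\right) = 21$)
$d{\left(v,C \right)} = 21$ ($d{\left(v,C \right)} = 0 v + 21 = 0 + 21 = 21$)
$-152 + d{\left(-3,11 \right)} \left(-108\right) = -152 + 21 \left(-108\right) = -152 - 2268 = -2420$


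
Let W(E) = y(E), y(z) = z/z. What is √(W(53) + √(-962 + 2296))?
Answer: √(1 + √1334) ≈ 6.1257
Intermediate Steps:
y(z) = 1
W(E) = 1
√(W(53) + √(-962 + 2296)) = √(1 + √(-962 + 2296)) = √(1 + √1334)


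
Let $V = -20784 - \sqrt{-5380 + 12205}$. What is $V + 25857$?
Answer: $5073 - 5 \sqrt{273} \approx 4990.4$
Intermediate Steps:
$V = -20784 - 5 \sqrt{273}$ ($V = -20784 - \sqrt{6825} = -20784 - 5 \sqrt{273} \approx -20867.0$)
$V + 25857 = \left(-20784 - 5 \sqrt{273}\right) + 25857 = 5073 - 5 \sqrt{273}$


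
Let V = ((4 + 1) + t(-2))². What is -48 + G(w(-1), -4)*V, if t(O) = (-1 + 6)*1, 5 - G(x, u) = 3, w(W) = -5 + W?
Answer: 152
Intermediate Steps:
G(x, u) = 2 (G(x, u) = 5 - 1*3 = 5 - 3 = 2)
t(O) = 5 (t(O) = 5*1 = 5)
V = 100 (V = ((4 + 1) + 5)² = (5 + 5)² = 10² = 100)
-48 + G(w(-1), -4)*V = -48 + 2*100 = -48 + 200 = 152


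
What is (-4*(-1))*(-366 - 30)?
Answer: -1584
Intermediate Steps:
(-4*(-1))*(-366 - 30) = 4*(-396) = -1584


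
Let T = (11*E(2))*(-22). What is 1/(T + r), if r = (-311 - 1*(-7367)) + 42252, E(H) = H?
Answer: 1/48824 ≈ 2.0482e-5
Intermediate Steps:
T = -484 (T = (11*2)*(-22) = 22*(-22) = -484)
r = 49308 (r = (-311 + 7367) + 42252 = 7056 + 42252 = 49308)
1/(T + r) = 1/(-484 + 49308) = 1/48824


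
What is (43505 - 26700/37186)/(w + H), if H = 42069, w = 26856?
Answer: 161775023/256304505 ≈ 0.63118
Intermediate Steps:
(43505 - 26700/37186)/(w + H) = (43505 - 26700/37186)/(26856 + 42069) = (43505 - 26700*1/37186)/68925 = (43505 - 13350/18593)*(1/68925) = (808875115/18593)*(1/68925) = 161775023/256304505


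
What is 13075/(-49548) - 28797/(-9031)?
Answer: 1308753431/447467988 ≈ 2.9248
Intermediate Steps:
13075/(-49548) - 28797/(-9031) = 13075*(-1/49548) - 28797*(-1/9031) = -13075/49548 + 28797/9031 = 1308753431/447467988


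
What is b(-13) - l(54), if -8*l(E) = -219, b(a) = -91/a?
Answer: -163/8 ≈ -20.375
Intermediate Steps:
l(E) = 219/8 (l(E) = -1/8*(-219) = 219/8)
b(-13) - l(54) = -91/(-13) - 1*219/8 = -91*(-1/13) - 219/8 = 7 - 219/8 = -163/8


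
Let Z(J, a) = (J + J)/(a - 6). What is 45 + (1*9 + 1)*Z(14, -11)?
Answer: 485/17 ≈ 28.529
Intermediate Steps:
Z(J, a) = 2*J/(-6 + a) (Z(J, a) = (2*J)/(-6 + a) = 2*J/(-6 + a))
45 + (1*9 + 1)*Z(14, -11) = 45 + (1*9 + 1)*(2*14/(-6 - 11)) = 45 + (9 + 1)*(2*14/(-17)) = 45 + 10*(2*14*(-1/17)) = 45 + 10*(-28/17) = 45 - 280/17 = 485/17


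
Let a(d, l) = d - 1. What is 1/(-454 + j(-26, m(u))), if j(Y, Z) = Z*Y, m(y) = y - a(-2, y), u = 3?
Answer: -1/610 ≈ -0.0016393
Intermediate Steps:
a(d, l) = -1 + d
m(y) = 3 + y (m(y) = y - (-1 - 2) = y - 1*(-3) = y + 3 = 3 + y)
j(Y, Z) = Y*Z
1/(-454 + j(-26, m(u))) = 1/(-454 - 26*(3 + 3)) = 1/(-454 - 26*6) = 1/(-454 - 156) = 1/(-610) = -1/610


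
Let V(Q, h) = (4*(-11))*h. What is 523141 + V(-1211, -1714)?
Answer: 598557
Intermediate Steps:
V(Q, h) = -44*h
523141 + V(-1211, -1714) = 523141 - 44*(-1714) = 523141 + 75416 = 598557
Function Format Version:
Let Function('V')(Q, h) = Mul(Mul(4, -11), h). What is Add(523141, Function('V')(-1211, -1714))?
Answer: 598557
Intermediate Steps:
Function('V')(Q, h) = Mul(-44, h)
Add(523141, Function('V')(-1211, -1714)) = Add(523141, Mul(-44, -1714)) = Add(523141, 75416) = 598557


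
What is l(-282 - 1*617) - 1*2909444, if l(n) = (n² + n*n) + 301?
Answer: -1292741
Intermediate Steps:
l(n) = 301 + 2*n² (l(n) = (n² + n²) + 301 = 2*n² + 301 = 301 + 2*n²)
l(-282 - 1*617) - 1*2909444 = (301 + 2*(-282 - 1*617)²) - 1*2909444 = (301 + 2*(-282 - 617)²) - 2909444 = (301 + 2*(-899)²) - 2909444 = (301 + 2*808201) - 2909444 = (301 + 1616402) - 2909444 = 1616703 - 2909444 = -1292741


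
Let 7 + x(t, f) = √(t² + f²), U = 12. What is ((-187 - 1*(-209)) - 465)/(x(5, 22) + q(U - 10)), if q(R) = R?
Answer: -2215/484 - 443*√509/484 ≈ -25.226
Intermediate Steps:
x(t, f) = -7 + √(f² + t²) (x(t, f) = -7 + √(t² + f²) = -7 + √(f² + t²))
((-187 - 1*(-209)) - 465)/(x(5, 22) + q(U - 10)) = ((-187 - 1*(-209)) - 465)/((-7 + √(22² + 5²)) + (12 - 10)) = ((-187 + 209) - 465)/((-7 + √(484 + 25)) + 2) = (22 - 465)/((-7 + √509) + 2) = -443/(-5 + √509)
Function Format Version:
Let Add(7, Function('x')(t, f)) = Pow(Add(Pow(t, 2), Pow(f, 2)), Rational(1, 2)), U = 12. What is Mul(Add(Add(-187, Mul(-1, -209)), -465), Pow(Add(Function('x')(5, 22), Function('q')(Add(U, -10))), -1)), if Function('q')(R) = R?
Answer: Add(Rational(-2215, 484), Mul(Rational(-443, 484), Pow(509, Rational(1, 2)))) ≈ -25.226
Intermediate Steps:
Function('x')(t, f) = Add(-7, Pow(Add(Pow(f, 2), Pow(t, 2)), Rational(1, 2))) (Function('x')(t, f) = Add(-7, Pow(Add(Pow(t, 2), Pow(f, 2)), Rational(1, 2))) = Add(-7, Pow(Add(Pow(f, 2), Pow(t, 2)), Rational(1, 2))))
Mul(Add(Add(-187, Mul(-1, -209)), -465), Pow(Add(Function('x')(5, 22), Function('q')(Add(U, -10))), -1)) = Mul(Add(Add(-187, Mul(-1, -209)), -465), Pow(Add(Add(-7, Pow(Add(Pow(22, 2), Pow(5, 2)), Rational(1, 2))), Add(12, -10)), -1)) = Mul(Add(Add(-187, 209), -465), Pow(Add(Add(-7, Pow(Add(484, 25), Rational(1, 2))), 2), -1)) = Mul(Add(22, -465), Pow(Add(Add(-7, Pow(509, Rational(1, 2))), 2), -1)) = Mul(-443, Pow(Add(-5, Pow(509, Rational(1, 2))), -1))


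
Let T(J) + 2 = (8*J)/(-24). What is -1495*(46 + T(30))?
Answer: -50830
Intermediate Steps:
T(J) = -2 - J/3 (T(J) = -2 + (8*J)/(-24) = -2 + (8*J)*(-1/24) = -2 - J/3)
-1495*(46 + T(30)) = -1495*(46 + (-2 - ⅓*30)) = -1495*(46 + (-2 - 10)) = -1495*(46 - 12) = -1495*34 = -50830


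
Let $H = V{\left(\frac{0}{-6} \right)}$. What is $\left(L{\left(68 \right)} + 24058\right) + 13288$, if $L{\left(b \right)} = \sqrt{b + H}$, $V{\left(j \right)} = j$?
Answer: $37346 + 2 \sqrt{17} \approx 37354.0$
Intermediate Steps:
$H = 0$ ($H = \frac{0}{-6} = 0 \left(- \frac{1}{6}\right) = 0$)
$L{\left(b \right)} = \sqrt{b}$ ($L{\left(b \right)} = \sqrt{b + 0} = \sqrt{b}$)
$\left(L{\left(68 \right)} + 24058\right) + 13288 = \left(\sqrt{68} + 24058\right) + 13288 = \left(2 \sqrt{17} + 24058\right) + 13288 = \left(24058 + 2 \sqrt{17}\right) + 13288 = 37346 + 2 \sqrt{17}$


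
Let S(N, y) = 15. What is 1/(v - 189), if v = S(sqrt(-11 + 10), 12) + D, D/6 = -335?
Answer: -1/2184 ≈ -0.00045788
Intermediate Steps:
D = -2010 (D = 6*(-335) = -2010)
v = -1995 (v = 15 - 2010 = -1995)
1/(v - 189) = 1/(-1995 - 189) = 1/(-2184) = -1/2184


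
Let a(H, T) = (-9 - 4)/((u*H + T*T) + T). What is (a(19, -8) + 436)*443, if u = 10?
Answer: 47508649/246 ≈ 1.9312e+5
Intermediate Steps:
a(H, T) = -13/(T + T² + 10*H) (a(H, T) = (-9 - 4)/((10*H + T*T) + T) = -13/((10*H + T²) + T) = -13/((T² + 10*H) + T) = -13/(T + T² + 10*H))
(a(19, -8) + 436)*443 = (-13/(-8 + (-8)² + 10*19) + 436)*443 = (-13/(-8 + 64 + 190) + 436)*443 = (-13/246 + 436)*443 = (107243/246)*443 = 47508649/246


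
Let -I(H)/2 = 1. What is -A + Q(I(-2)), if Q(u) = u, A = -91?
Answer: 89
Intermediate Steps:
I(H) = -2 (I(H) = -2*1 = -2)
-A + Q(I(-2)) = -1*(-91) - 2 = 91 - 2 = 89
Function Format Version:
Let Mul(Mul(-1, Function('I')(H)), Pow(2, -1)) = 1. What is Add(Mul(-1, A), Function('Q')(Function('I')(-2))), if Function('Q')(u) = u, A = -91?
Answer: 89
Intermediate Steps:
Function('I')(H) = -2 (Function('I')(H) = Mul(-2, 1) = -2)
Add(Mul(-1, A), Function('Q')(Function('I')(-2))) = Add(Mul(-1, -91), -2) = Add(91, -2) = 89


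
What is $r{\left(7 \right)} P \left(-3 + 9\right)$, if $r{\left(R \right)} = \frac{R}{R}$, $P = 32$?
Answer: $192$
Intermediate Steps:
$r{\left(R \right)} = 1$
$r{\left(7 \right)} P \left(-3 + 9\right) = 1 \cdot 32 \left(-3 + 9\right) = 32 \cdot 6 = 192$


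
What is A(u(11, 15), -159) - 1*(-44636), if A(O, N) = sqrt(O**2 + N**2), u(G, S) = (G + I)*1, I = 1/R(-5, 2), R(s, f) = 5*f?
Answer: 44636 + 3*sqrt(282269)/10 ≈ 44795.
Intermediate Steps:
I = 1/10 (I = 1/(5*2) = 1/10 ≈ 0.10000)
u(G, S) = 1/10 + G (u(G, S) = (G + 1/10)*1 = (1/10 + G)*1 = 1/10 + G)
A(O, N) = sqrt(N**2 + O**2)
A(u(11, 15), -159) - 1*(-44636) = sqrt((-159)**2 + (1/10 + 11)**2) - 1*(-44636) = sqrt(25281 + (111/10)**2) + 44636 = sqrt(25281 + 12321/100) + 44636 = sqrt(2540421/100) + 44636 = 3*sqrt(282269)/10 + 44636 = 44636 + 3*sqrt(282269)/10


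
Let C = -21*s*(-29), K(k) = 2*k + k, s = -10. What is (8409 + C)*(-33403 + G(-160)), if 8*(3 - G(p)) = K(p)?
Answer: -77315460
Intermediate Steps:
K(k) = 3*k
G(p) = 3 - 3*p/8
C = -6090 (C = -21*(-10)*(-29) = 210*(-29) = -6090)
(8409 + C)*(-33403 + G(-160)) = (8409 - 6090)*(-33403 + (3 - 3/8*(-160))) = 2319*(-33403 + (3 + 60)) = 2319*(-33403 + 63) = 2319*(-33340) = -77315460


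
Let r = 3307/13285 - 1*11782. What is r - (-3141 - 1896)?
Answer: -89604018/13285 ≈ -6744.8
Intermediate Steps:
r = -156520563/13285 (r = 3307*(1/13285) - 11782 = 3307/13285 - 11782 = -156520563/13285 ≈ -11782.)
r - (-3141 - 1896) = -156520563/13285 - (-3141 - 1896) = -156520563/13285 - 1*(-5037) = -156520563/13285 + 5037 = -89604018/13285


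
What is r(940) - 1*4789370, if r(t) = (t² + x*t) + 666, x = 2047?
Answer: -1980924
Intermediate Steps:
r(t) = 666 + t² + 2047*t (r(t) = (t² + 2047*t) + 666 = 666 + t² + 2047*t)
r(940) - 1*4789370 = (666 + 940² + 2047*940) - 1*4789370 = (666 + 883600 + 1924180) - 4789370 = 2808446 - 4789370 = -1980924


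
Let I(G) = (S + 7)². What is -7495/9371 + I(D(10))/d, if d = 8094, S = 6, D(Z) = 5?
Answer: -59080831/75848874 ≈ -0.77893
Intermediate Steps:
I(G) = 169 (I(G) = (6 + 7)² = 13² = 169)
-7495/9371 + I(D(10))/d = -7495/9371 + 169/8094 = -59080831/75848874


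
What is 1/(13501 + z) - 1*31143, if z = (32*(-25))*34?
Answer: -426627958/13699 ≈ -31143.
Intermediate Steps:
z = -27200 (z = -800*34 = -27200)
1/(13501 + z) - 1*31143 = 1/(13501 - 27200) - 1*31143 = 1/(-13699) - 31143 = -1/13699 - 31143 = -426627958/13699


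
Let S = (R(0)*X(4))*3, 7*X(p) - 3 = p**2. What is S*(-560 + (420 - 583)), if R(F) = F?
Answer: 0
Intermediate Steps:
X(p) = 3/7 + p**2/7
S = 0 (S = (0*(3/7 + (1/7)*4**2))*3 = (0*(3/7 + (1/7)*16))*3 = (0*(3/7 + 16/7))*3 = (0*(19/7))*3 = 0*3 = 0)
S*(-560 + (420 - 583)) = 0*(-560 + (420 - 583)) = 0*(-560 - 163) = 0*(-723) = 0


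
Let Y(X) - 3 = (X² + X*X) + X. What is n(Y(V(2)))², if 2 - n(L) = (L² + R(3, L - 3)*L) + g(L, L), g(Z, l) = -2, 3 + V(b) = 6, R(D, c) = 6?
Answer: 512656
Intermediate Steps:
V(b) = 3 (V(b) = -3 + 6 = 3)
Y(X) = 3 + X + 2*X² (Y(X) = 3 + ((X² + X*X) + X) = 3 + ((X² + X²) + X) = 3 + (2*X² + X) = 3 + (X + 2*X²) = 3 + X + 2*X²)
n(L) = 4 - L² - 6*L (n(L) = 2 - ((L² + 6*L) - 2) = 2 - (-2 + L² + 6*L) = 2 + (2 - L² - 6*L) = 4 - L² - 6*L)
n(Y(V(2)))² = (4 - (3 + 3 + 2*3²)² - 6*(3 + 3 + 2*3²))² = (4 - (3 + 3 + 2*9)² - 6*(3 + 3 + 2*9))² = (4 - (3 + 3 + 18)² - 6*(3 + 3 + 18))² = (4 - 1*24² - 6*24)² = (4 - 1*576 - 144)² = (4 - 576 - 144)² = (-716)² = 512656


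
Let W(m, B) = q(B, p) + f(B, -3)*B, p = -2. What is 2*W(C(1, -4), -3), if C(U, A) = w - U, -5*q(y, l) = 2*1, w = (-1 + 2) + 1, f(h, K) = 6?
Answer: -184/5 ≈ -36.800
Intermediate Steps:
w = 2 (w = 1 + 1 = 2)
q(y, l) = -2/5
C(U, A) = 2 - U
W(m, B) = -2/5 + 6*B
2*W(C(1, -4), -3) = 2*(-2/5 + 6*(-3)) = 2*(-2/5 - 18) = 2*(-92/5) = -184/5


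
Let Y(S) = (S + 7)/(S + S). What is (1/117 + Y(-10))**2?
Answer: 137641/5475600 ≈ 0.025137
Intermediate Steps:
Y(S) = (7 + S)/(2*S) (Y(S) = (7 + S)/((2*S)) = (7 + S)*(1/(2*S)) = (7 + S)/(2*S))
(1/117 + Y(-10))**2 = (1/117 + (1/2)*(7 - 10)/(-10))**2 = (1/117 + (1/2)*(-1/10)*(-3))**2 = (1/117 + 3/20)**2 = (371/2340)**2 = 137641/5475600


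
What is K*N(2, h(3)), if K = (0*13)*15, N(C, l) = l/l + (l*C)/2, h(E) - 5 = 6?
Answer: 0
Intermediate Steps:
h(E) = 11 (h(E) = 5 + 6 = 11)
N(C, l) = 1 + C*l/2 (N(C, l) = 1 + (C*l)*(½) = 1 + C*l/2)
K = 0 (K = 0*15 = 0)
K*N(2, h(3)) = 0*(1 + (½)*2*11) = 0*(1 + 11) = 0*12 = 0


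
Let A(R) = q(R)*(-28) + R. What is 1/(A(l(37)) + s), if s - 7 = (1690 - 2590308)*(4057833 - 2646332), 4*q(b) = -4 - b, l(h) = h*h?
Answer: -1/3653836884631 ≈ -2.7368e-13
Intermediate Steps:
l(h) = h**2
q(b) = -1 - b/4 (q(b) = (-4 - b)/4 = -1 - b/4)
s = -3653836895611 (s = 7 + (1690 - 2590308)*(4057833 - 2646332) = 7 - 2588618*1411501 = 7 - 3653836895618 = -3653836895611)
A(R) = 28 + 8*R (A(R) = (-1 - R/4)*(-28) + R = (28 + 7*R) + R = 28 + 8*R)
1/(A(l(37)) + s) = 1/((28 + 8*37**2) - 3653836895611) = 1/((28 + 8*1369) - 3653836895611) = 1/((28 + 10952) - 3653836895611) = 1/(10980 - 3653836895611) = 1/(-3653836884631) = -1/3653836884631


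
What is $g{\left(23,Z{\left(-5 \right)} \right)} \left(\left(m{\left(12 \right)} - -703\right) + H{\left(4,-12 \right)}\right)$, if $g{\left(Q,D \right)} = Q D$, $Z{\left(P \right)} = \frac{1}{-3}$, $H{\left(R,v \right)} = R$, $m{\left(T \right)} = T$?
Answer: $- \frac{16537}{3} \approx -5512.3$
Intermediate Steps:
$Z{\left(P \right)} = - \frac{1}{3}$
$g{\left(Q,D \right)} = D Q$
$g{\left(23,Z{\left(-5 \right)} \right)} \left(\left(m{\left(12 \right)} - -703\right) + H{\left(4,-12 \right)}\right) = \left(- \frac{1}{3}\right) 23 \left(\left(12 - -703\right) + 4\right) = - \frac{23 \left(\left(12 + 703\right) + 4\right)}{3} = - \frac{23 \left(715 + 4\right)}{3} = \left(- \frac{23}{3}\right) 719 = - \frac{16537}{3}$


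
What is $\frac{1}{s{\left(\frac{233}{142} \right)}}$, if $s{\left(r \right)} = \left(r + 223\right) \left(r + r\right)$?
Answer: $\frac{10082}{7432467} \approx 0.0013565$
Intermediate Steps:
$s{\left(r \right)} = 2 r \left(223 + r\right)$ ($s{\left(r \right)} = \left(223 + r\right) 2 r = 2 r \left(223 + r\right)$)
$\frac{1}{s{\left(\frac{233}{142} \right)}} = \frac{1}{2 \cdot \frac{233}{142} \left(223 + \frac{233}{142}\right)} = \frac{1}{2 \cdot \frac{233}{142} \cdot \frac{31899}{142}} = \frac{1}{\frac{7432467}{10082}} = \frac{10082}{7432467}$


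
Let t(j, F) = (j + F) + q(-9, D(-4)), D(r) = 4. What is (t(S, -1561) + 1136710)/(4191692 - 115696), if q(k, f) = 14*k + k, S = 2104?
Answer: 568559/2037998 ≈ 0.27898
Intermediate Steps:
q(k, f) = 15*k
t(j, F) = -135 + F + j (t(j, F) = (j + F) + 15*(-9) = (F + j) - 135 = -135 + F + j)
(t(S, -1561) + 1136710)/(4191692 - 115696) = ((-135 - 1561 + 2104) + 1136710)/(4191692 - 115696) = (408 + 1136710)/4075996 = 1137118*(1/4075996) = 568559/2037998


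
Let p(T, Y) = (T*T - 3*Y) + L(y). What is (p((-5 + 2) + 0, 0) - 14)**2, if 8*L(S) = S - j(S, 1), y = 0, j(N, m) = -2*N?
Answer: 25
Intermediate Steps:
L(S) = 3*S/8 (L(S) = (S - (-2)*S)/8 = (S + 2*S)/8 = (3*S)/8 = 3*S/8)
p(T, Y) = T**2 - 3*Y (p(T, Y) = (T*T - 3*Y) + (3/8)*0 = (T**2 - 3*Y) + 0 = T**2 - 3*Y)
(p((-5 + 2) + 0, 0) - 14)**2 = ((((-5 + 2) + 0)**2 - 3*0) - 14)**2 = (((-3 + 0)**2 + 0) - 14)**2 = (((-3)**2 + 0) - 14)**2 = ((9 + 0) - 14)**2 = (9 - 14)**2 = (-5)**2 = 25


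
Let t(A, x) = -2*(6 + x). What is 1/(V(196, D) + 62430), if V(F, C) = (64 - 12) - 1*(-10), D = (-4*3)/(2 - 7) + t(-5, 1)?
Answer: 1/62492 ≈ 1.6002e-5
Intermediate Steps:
t(A, x) = -12 - 2*x
D = -58/5 (D = (-4*3)/(2 - 7) + (-12 - 2*1) = -12/(-5) + (-12 - 2) = -12*(-1/5) - 14 = 12/5 - 14 = -58/5 ≈ -11.600)
V(F, C) = 62 (V(F, C) = 52 + 10 = 62)
1/(V(196, D) + 62430) = 1/(62 + 62430) = 1/62492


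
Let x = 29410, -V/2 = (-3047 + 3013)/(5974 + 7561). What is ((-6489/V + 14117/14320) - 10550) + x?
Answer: -309834923311/243440 ≈ -1.2727e+6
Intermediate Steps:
V = 68/13535 (V = -2*(-3047 + 3013)/(5974 + 7561) = -(-68)/13535 = -2*(-34/13535) = 68/13535 ≈ 0.0050240)
((-6489/V + 14117/14320) - 10550) + x = ((-6489/68/13535 + 14117/14320) - 10550) + 29410 = ((-6489*13535/68 + 14117*(1/14320)) - 10550) + 29410 = ((-87828615/68 + 14117/14320) - 10550) + 29410 = (-314426201711/243440 - 10550) + 29410 = -316994493711/243440 + 29410 = -309834923311/243440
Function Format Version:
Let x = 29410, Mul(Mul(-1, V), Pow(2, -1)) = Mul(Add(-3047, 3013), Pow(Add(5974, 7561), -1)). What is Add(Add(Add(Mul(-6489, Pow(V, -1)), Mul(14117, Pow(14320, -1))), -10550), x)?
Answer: Rational(-309834923311, 243440) ≈ -1.2727e+6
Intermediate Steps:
V = Rational(68, 13535) (V = Mul(-2, Mul(Add(-3047, 3013), Pow(Add(5974, 7561), -1))) = Mul(-2, Mul(-34, Pow(13535, -1))) = Mul(-2, Mul(-34, Rational(1, 13535))) = Mul(-2, Rational(-34, 13535)) = Rational(68, 13535) ≈ 0.0050240)
Add(Add(Add(Mul(-6489, Pow(V, -1)), Mul(14117, Pow(14320, -1))), -10550), x) = Add(Add(Add(Mul(-6489, Pow(Rational(68, 13535), -1)), Mul(14117, Pow(14320, -1))), -10550), 29410) = Add(Add(Add(Mul(-6489, Rational(13535, 68)), Mul(14117, Rational(1, 14320))), -10550), 29410) = Add(Add(Add(Rational(-87828615, 68), Rational(14117, 14320)), -10550), 29410) = Add(Add(Rational(-314426201711, 243440), -10550), 29410) = Add(Rational(-316994493711, 243440), 29410) = Rational(-309834923311, 243440)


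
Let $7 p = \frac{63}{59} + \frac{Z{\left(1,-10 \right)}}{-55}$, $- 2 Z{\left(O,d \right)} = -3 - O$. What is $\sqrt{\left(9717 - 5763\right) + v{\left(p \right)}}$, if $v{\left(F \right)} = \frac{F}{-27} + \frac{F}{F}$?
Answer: $\frac{2 \sqrt{41323433425890}}{204435} \approx 62.889$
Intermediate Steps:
$Z{\left(O,d \right)} = \frac{3}{2} + \frac{O}{2}$ ($Z{\left(O,d \right)} = - \frac{-3 - O}{2} = \frac{3}{2} + \frac{O}{2}$)
$p = \frac{3347}{22715}$ ($p = \frac{\frac{63}{59} + \frac{\frac{3}{2} + \frac{1}{2} \cdot 1}{-55}}{7} = \frac{63 \cdot \frac{1}{59} + \left(\frac{3}{2} + \frac{1}{2}\right) \left(- \frac{1}{55}\right)}{7} = \frac{\frac{63}{59} + 2 \left(- \frac{1}{55}\right)}{7} = \frac{\frac{63}{59} - \frac{2}{55}}{7} = \frac{1}{7} \cdot \frac{3347}{3245} = \frac{3347}{22715} \approx 0.14735$)
$v{\left(F \right)} = 1 - \frac{F}{27}$ ($v{\left(F \right)} = F \left(- \frac{1}{27}\right) + 1 = - \frac{F}{27} + 1 = 1 - \frac{F}{27}$)
$\sqrt{\left(9717 - 5763\right) + v{\left(p \right)}} = \sqrt{\left(9717 - 5763\right) + \left(1 - \frac{3347}{613305}\right)} = \sqrt{3954 + \left(1 - \frac{3347}{613305}\right)} = \sqrt{3954 + \frac{609958}{613305}} = \sqrt{\frac{2425617928}{613305}} = \frac{2 \sqrt{41323433425890}}{204435}$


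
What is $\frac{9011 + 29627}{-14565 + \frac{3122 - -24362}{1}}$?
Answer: $\frac{38638}{12919} \approx 2.9908$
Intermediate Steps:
$\frac{9011 + 29627}{-14565 + \frac{3122 - -24362}{1}} = \frac{38638}{-14565 + \left(3122 + 24362\right) 1} = \frac{38638}{-14565 + 27484 \cdot 1} = \frac{38638}{-14565 + 27484} = \frac{38638}{12919}$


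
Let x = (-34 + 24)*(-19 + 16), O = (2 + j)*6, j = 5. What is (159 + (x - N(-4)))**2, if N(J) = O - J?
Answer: 20449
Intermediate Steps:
O = 42 (O = (2 + 5)*6 = 7*6 = 42)
x = 30 (x = -10*(-3) = 30)
N(J) = 42 - J
(159 + (x - N(-4)))**2 = (159 + (30 - (42 - 1*(-4))))**2 = (159 + (30 - (42 + 4)))**2 = (159 + (30 - 1*46))**2 = (159 + (30 - 46))**2 = (159 - 16)**2 = 143**2 = 20449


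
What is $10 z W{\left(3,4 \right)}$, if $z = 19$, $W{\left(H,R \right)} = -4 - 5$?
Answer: $-1710$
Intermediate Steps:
$W{\left(H,R \right)} = -9$ ($W{\left(H,R \right)} = -4 - 5 = -9$)
$10 z W{\left(3,4 \right)} = 10 \cdot 19 \left(-9\right) = 190 \left(-9\right) = -1710$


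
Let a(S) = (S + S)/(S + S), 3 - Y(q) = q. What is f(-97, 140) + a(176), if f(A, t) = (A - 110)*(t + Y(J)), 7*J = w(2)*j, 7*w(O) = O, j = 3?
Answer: -1449158/49 ≈ -29575.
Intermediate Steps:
w(O) = O/7
J = 6/49 (J = (((1/7)*2)*3)/7 = ((2/7)*3)/7 = (1/7)*(6/7) = 6/49 ≈ 0.12245)
Y(q) = 3 - q
a(S) = 1 (a(S) = (2*S)/((2*S)) = (2*S)*(1/(2*S)) = 1)
f(A, t) = (-110 + A)*(141/49 + t) (f(A, t) = (A - 110)*(t + (3 - 1*6/49)) = (-110 + A)*(t + (3 - 6/49)) = (-110 + A)*(t + 141/49) = (-110 + A)*(141/49 + t))
f(-97, 140) + a(176) = (-15510/49 - 110*140 + (141/49)*(-97) - 97*140) + 1 = (-15510/49 - 15400 - 13677/49 - 13580) + 1 = -1449207/49 + 1 = -1449158/49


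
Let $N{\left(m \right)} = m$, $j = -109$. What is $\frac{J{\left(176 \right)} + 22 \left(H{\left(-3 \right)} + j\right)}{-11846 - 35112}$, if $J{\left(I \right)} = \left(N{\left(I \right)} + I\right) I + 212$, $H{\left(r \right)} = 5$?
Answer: $- \frac{29938}{23479} \approx -1.2751$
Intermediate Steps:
$J{\left(I \right)} = 212 + 2 I^{2}$ ($J{\left(I \right)} = \left(I + I\right) I + 212 = 2 I I + 212 = 2 I^{2} + 212 = 212 + 2 I^{2}$)
$\frac{J{\left(176 \right)} + 22 \left(H{\left(-3 \right)} + j\right)}{-11846 - 35112} = \frac{\left(212 + 2 \cdot 176^{2}\right) + 22 \left(5 - 109\right)}{-11846 - 35112} = \frac{\left(212 + 2 \cdot 30976\right) + 22 \left(-104\right)}{-46958} = \left(\left(212 + 61952\right) - 2288\right) \left(- \frac{1}{46958}\right) = \left(62164 - 2288\right) \left(- \frac{1}{46958}\right) = 59876 \left(- \frac{1}{46958}\right) = - \frac{29938}{23479}$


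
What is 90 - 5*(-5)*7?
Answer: 265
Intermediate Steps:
90 - 5*(-5)*7 = 90 + 25*7 = 90 + 175 = 265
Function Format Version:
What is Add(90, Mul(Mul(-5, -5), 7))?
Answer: 265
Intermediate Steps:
Add(90, Mul(Mul(-5, -5), 7)) = Add(90, Mul(25, 7)) = Add(90, 175) = 265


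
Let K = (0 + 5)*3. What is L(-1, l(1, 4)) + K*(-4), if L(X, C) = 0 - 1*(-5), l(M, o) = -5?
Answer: -55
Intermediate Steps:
L(X, C) = 5 (L(X, C) = 0 + 5 = 5)
K = 15 (K = 5*3 = 15)
L(-1, l(1, 4)) + K*(-4) = 5 + 15*(-4) = 5 - 60 = -55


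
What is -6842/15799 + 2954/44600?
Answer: -129241477/352317700 ≈ -0.36683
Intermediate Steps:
-6842/15799 + 2954/44600 = -6842*1/15799 + 2954*(1/44600) = -6842/15799 + 1477/22300 = -129241477/352317700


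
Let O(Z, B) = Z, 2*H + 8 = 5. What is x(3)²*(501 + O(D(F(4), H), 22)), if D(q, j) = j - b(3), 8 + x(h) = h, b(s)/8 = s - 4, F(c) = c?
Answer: 25375/2 ≈ 12688.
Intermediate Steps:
b(s) = -32 + 8*s (b(s) = 8*(s - 4) = 8*(-4 + s) = -32 + 8*s)
H = -3/2 (H = -4 + (½)*5 = -4 + 5/2 = -3/2 ≈ -1.5000)
x(h) = -8 + h
D(q, j) = 8 + j (D(q, j) = j - (-32 + 8*3) = j - (-32 + 24) = j - 1*(-8) = j + 8 = 8 + j)
x(3)²*(501 + O(D(F(4), H), 22)) = (-8 + 3)²*(501 + (8 - 3/2)) = (-5)²*(501 + 13/2) = 25*(1015/2) = 25375/2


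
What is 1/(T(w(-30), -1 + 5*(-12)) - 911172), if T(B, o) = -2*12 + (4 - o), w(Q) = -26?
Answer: -1/911131 ≈ -1.0975e-6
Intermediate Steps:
T(B, o) = -20 - o (T(B, o) = -24 + (4 - o) = -20 - o)
1/(T(w(-30), -1 + 5*(-12)) - 911172) = 1/((-20 - (-1 + 5*(-12))) - 911172) = 1/((-20 - (-1 - 60)) - 911172) = 1/((-20 - 1*(-61)) - 911172) = 1/((-20 + 61) - 911172) = 1/(41 - 911172) = 1/(-911131) = -1/911131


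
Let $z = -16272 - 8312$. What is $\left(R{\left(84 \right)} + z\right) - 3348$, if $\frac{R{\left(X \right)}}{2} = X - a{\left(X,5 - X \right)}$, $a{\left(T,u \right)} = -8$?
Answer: $-27748$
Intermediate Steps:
$z = -24584$
$R{\left(X \right)} = 16 + 2 X$ ($R{\left(X \right)} = 2 \left(X - -8\right) = 2 \left(X + 8\right) = 2 \left(8 + X\right) = 16 + 2 X$)
$\left(R{\left(84 \right)} + z\right) - 3348 = \left(\left(16 + 2 \cdot 84\right) - 24584\right) - 3348 = \left(\left(16 + 168\right) - 24584\right) - 3348 = \left(184 - 24584\right) - 3348 = -24400 - 3348 = -27748$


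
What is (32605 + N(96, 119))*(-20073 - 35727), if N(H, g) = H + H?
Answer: -1830072600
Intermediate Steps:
N(H, g) = 2*H
(32605 + N(96, 119))*(-20073 - 35727) = (32605 + 2*96)*(-20073 - 35727) = (32605 + 192)*(-55800) = 32797*(-55800) = -1830072600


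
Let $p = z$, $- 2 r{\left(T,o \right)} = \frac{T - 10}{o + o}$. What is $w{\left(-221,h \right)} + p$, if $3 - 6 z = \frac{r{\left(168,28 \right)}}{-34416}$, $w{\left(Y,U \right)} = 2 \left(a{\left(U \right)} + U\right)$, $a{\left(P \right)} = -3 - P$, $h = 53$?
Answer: $- \frac{63600847}{11563776} \approx -5.5$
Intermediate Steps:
$r{\left(T,o \right)} = - \frac{-10 + T}{4 o}$ ($r{\left(T,o \right)} = - \frac{\left(T - 10\right) \frac{1}{o + o}}{2} = - \frac{\left(-10 + T\right) \frac{1}{2 o}}{2} = - \frac{\frac{1}{2} \frac{1}{o} \left(-10 + T\right)}{2} = - \frac{-10 + T}{4 o}$)
$w{\left(Y,U \right)} = -6$ ($w{\left(Y,U \right)} = 2 \left(\left(-3 - U\right) + U\right) = 2 \left(-3\right) = -6$)
$z = \frac{5781809}{11563776}$ ($z = \frac{1}{2} - \frac{\frac{10 - 168}{4 \cdot 28} \frac{1}{-34416}}{6} = \frac{1}{2} - \frac{\frac{1}{4} \cdot \frac{1}{28} \left(10 - 168\right) \left(- \frac{1}{34416}\right)}{6} = \frac{1}{2} - \frac{\frac{1}{4} \cdot \frac{1}{28} \left(-158\right) \left(- \frac{1}{34416}\right)}{6} = \frac{1}{2} - \frac{\left(- \frac{79}{56}\right) \left(- \frac{1}{34416}\right)}{6} = \frac{1}{2} - \frac{79}{11563776} = \frac{5781809}{11563776} \approx 0.49999$)
$p = \frac{5781809}{11563776} \approx 0.49999$
$w{\left(-221,h \right)} + p = -6 + \frac{5781809}{11563776} = - \frac{63600847}{11563776}$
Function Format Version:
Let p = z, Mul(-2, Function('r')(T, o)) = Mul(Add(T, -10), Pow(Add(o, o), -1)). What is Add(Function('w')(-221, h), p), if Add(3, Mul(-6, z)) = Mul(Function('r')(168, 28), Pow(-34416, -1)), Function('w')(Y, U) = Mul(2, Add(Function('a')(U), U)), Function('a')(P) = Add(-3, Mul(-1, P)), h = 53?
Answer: Rational(-63600847, 11563776) ≈ -5.5000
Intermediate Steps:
Function('r')(T, o) = Mul(Rational(-1, 4), Pow(o, -1), Add(-10, T)) (Function('r')(T, o) = Mul(Rational(-1, 2), Mul(Add(T, -10), Pow(Add(o, o), -1))) = Mul(Rational(-1, 2), Mul(Add(-10, T), Pow(Mul(2, o), -1))) = Mul(Rational(-1, 2), Mul(Add(-10, T), Mul(Rational(1, 2), Pow(o, -1)))) = Mul(Rational(-1, 2), Mul(Rational(1, 2), Pow(o, -1), Add(-10, T))) = Mul(Rational(-1, 4), Pow(o, -1), Add(-10, T)))
Function('w')(Y, U) = -6 (Function('w')(Y, U) = Mul(2, Add(Add(-3, Mul(-1, U)), U)) = Mul(2, -3) = -6)
z = Rational(5781809, 11563776) (z = Add(Rational(1, 2), Mul(Rational(-1, 6), Mul(Mul(Rational(1, 4), Pow(28, -1), Add(10, Mul(-1, 168))), Pow(-34416, -1)))) = Add(Rational(1, 2), Mul(Rational(-1, 6), Mul(Mul(Rational(1, 4), Rational(1, 28), Add(10, -168)), Rational(-1, 34416)))) = Add(Rational(1, 2), Mul(Rational(-1, 6), Mul(Mul(Rational(1, 4), Rational(1, 28), -158), Rational(-1, 34416)))) = Add(Rational(1, 2), Mul(Rational(-1, 6), Mul(Rational(-79, 56), Rational(-1, 34416)))) = Add(Rational(1, 2), Mul(Rational(-1, 6), Rational(79, 1927296))) = Add(Rational(1, 2), Rational(-79, 11563776)) = Rational(5781809, 11563776) ≈ 0.49999)
p = Rational(5781809, 11563776) ≈ 0.49999
Add(Function('w')(-221, h), p) = Add(-6, Rational(5781809, 11563776)) = Rational(-63600847, 11563776)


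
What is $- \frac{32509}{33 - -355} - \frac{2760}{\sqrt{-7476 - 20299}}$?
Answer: $- \frac{32509}{388} + \frac{552 i \sqrt{1111}}{1111} \approx -83.786 + 16.561 i$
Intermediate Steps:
$- \frac{32509}{33 - -355} - \frac{2760}{\sqrt{-7476 - 20299}} = - \frac{32509}{33 + 355} - \frac{2760}{\sqrt{-27775}} = - \frac{32509}{388} - \frac{2760}{5 i \sqrt{1111}} = \left(-32509\right) \frac{1}{388} - 2760 \left(- \frac{i \sqrt{1111}}{5555}\right) = - \frac{32509}{388} + \frac{552 i \sqrt{1111}}{1111}$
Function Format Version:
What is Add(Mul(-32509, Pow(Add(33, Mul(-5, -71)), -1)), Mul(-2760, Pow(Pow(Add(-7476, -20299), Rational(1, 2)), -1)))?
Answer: Add(Rational(-32509, 388), Mul(Rational(552, 1111), I, Pow(1111, Rational(1, 2)))) ≈ Add(-83.786, Mul(16.561, I))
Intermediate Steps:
Add(Mul(-32509, Pow(Add(33, Mul(-5, -71)), -1)), Mul(-2760, Pow(Pow(Add(-7476, -20299), Rational(1, 2)), -1))) = Add(Mul(-32509, Pow(Add(33, 355), -1)), Mul(-2760, Pow(Pow(-27775, Rational(1, 2)), -1))) = Add(Mul(-32509, Pow(388, -1)), Mul(-2760, Pow(Mul(5, I, Pow(1111, Rational(1, 2))), -1))) = Add(Mul(-32509, Rational(1, 388)), Mul(-2760, Mul(Rational(-1, 5555), I, Pow(1111, Rational(1, 2))))) = Add(Rational(-32509, 388), Mul(Rational(552, 1111), I, Pow(1111, Rational(1, 2))))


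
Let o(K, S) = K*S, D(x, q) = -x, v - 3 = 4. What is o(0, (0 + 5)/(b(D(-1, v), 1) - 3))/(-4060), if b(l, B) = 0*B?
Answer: 0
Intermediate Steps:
v = 7 (v = 3 + 4 = 7)
b(l, B) = 0
o(0, (0 + 5)/(b(D(-1, v), 1) - 3))/(-4060) = (0*((0 + 5)/(0 - 3)))/(-4060) = -0*5/(-3) = -0*5*(-1/3) = -0*(-5)/3 = -1/4060*0 = 0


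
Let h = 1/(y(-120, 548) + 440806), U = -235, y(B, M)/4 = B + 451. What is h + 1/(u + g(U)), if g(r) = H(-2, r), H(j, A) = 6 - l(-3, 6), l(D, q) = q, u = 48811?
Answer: 25839/1135831970 ≈ 2.2749e-5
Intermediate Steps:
y(B, M) = 1804 + 4*B (y(B, M) = 4*(B + 451) = 4*(451 + B) = 1804 + 4*B)
H(j, A) = 0 (H(j, A) = 6 - 1*6 = 6 - 6 = 0)
g(r) = 0
h = 1/442130 (h = 1/((1804 + 4*(-120)) + 440806) = 1/((1804 - 480) + 440806) = 1/(1324 + 440806) = 1/442130 ≈ 2.2618e-6)
h + 1/(u + g(U)) = 1/442130 + 1/(48811 + 0) = 1/442130 + 1/48811 = 25839/1135831970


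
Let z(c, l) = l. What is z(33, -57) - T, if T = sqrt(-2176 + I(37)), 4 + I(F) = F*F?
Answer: -57 - I*sqrt(811) ≈ -57.0 - 28.478*I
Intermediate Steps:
I(F) = -4 + F**2 (I(F) = -4 + F*F = -4 + F**2)
T = I*sqrt(811) (T = sqrt(-2176 + (-4 + 37**2)) = sqrt(-2176 + (-4 + 1369)) = sqrt(-2176 + 1365) = sqrt(-811) = I*sqrt(811) ≈ 28.478*I)
z(33, -57) - T = -57 - I*sqrt(811)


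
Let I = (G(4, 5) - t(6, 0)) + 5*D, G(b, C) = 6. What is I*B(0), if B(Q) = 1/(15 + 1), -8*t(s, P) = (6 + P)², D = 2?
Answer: 41/32 ≈ 1.2813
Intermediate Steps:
t(s, P) = -(6 + P)²/8
B(Q) = 1/16
I = 41/2 (I = (6 - (-1)*(6 + 0)²/8) + 5*2 = (6 - (-1)*6²/8) + 10 = (6 - (-1)*36/8) + 10 = (6 - 1*(-9/2)) + 10 = (6 + 9/2) + 10 = 21/2 + 10 = 41/2 ≈ 20.500)
I*B(0) = (41/2)*(1/16) = 41/32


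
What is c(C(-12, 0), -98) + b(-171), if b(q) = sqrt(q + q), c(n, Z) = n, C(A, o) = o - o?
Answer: 3*I*sqrt(38) ≈ 18.493*I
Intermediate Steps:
C(A, o) = 0
b(q) = sqrt(2)*sqrt(q) (b(q) = sqrt(2*q) = sqrt(2)*sqrt(q))
c(C(-12, 0), -98) + b(-171) = 0 + sqrt(2)*sqrt(-171) = 0 + sqrt(2)*(3*I*sqrt(19)) = 0 + 3*I*sqrt(38) = 3*I*sqrt(38)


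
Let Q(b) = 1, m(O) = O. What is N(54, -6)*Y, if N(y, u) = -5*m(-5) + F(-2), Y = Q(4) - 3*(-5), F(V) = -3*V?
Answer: 496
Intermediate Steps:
Y = 16 (Y = 1 - 3*(-5) = 1 + 15 = 16)
N(y, u) = 31 (N(y, u) = -5*(-5) - 3*(-2) = 25 + 6 = 31)
N(54, -6)*Y = 31*16 = 496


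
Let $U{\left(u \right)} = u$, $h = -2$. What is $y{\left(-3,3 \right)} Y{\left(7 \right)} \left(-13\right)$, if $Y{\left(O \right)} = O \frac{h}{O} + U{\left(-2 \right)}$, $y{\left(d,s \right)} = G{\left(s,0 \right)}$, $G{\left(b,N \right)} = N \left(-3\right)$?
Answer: $0$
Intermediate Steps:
$G{\left(b,N \right)} = - 3 N$
$y{\left(d,s \right)} = 0$ ($y{\left(d,s \right)} = \left(-3\right) 0 = 0$)
$Y{\left(O \right)} = -4$ ($Y{\left(O \right)} = O \left(- \frac{2}{O}\right) - 2 = -2 - 2 = -4$)
$y{\left(-3,3 \right)} Y{\left(7 \right)} \left(-13\right) = 0 \left(-4\right) \left(-13\right) = 0 \left(-13\right) = 0$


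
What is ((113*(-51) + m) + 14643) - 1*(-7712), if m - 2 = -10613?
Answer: 5981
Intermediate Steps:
m = -10611 (m = 2 - 10613 = -10611)
((113*(-51) + m) + 14643) - 1*(-7712) = ((113*(-51) - 10611) + 14643) - 1*(-7712) = ((-5763 - 10611) + 14643) + 7712 = (-16374 + 14643) + 7712 = -1731 + 7712 = 5981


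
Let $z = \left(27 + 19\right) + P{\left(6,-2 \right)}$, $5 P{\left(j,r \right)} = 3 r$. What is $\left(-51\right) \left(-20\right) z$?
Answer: $45696$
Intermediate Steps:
$P{\left(j,r \right)} = \frac{3 r}{5}$
$z = \frac{224}{5}$ ($z = \left(27 + 19\right) + \frac{3}{5} \left(-2\right) = 46 - \frac{6}{5} = \frac{224}{5} \approx 44.8$)
$\left(-51\right) \left(-20\right) z = \left(-51\right) \left(-20\right) \frac{224}{5} = 1020 \cdot \frac{224}{5} = 45696$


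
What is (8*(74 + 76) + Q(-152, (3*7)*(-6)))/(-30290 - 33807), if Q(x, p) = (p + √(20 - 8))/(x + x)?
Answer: -182463/9742744 + √3/9742744 ≈ -0.018728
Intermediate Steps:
Q(x, p) = (p + 2*√3)/(2*x) (Q(x, p) = (p + √12)/((2*x)) = (p + 2*√3)*(1/(2*x)) = (p + 2*√3)/(2*x))
(8*(74 + 76) + Q(-152, (3*7)*(-6)))/(-30290 - 33807) = (8*(74 + 76) + (√3 + ((3*7)*(-6))/2)/(-152))/(-30290 - 33807) = (8*150 - (√3 + (21*(-6))/2)/152)/(-64097) = (1200 - (√3 + (½)*(-126))/152)*(-1/64097) = (1200 - (√3 - 63)/152)*(-1/64097) = (1200 - (-63 + √3)/152)*(-1/64097) = (1200 + (63/152 - √3/152))*(-1/64097) = (182463/152 - √3/152)*(-1/64097) = -182463/9742744 + √3/9742744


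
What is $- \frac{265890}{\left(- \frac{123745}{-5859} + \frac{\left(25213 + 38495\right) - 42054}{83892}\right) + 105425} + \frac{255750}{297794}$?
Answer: $- \frac{2138639492246559915}{1286205648810442787} \approx -1.6628$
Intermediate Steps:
$- \frac{265890}{\left(- \frac{123745}{-5859} + \frac{\left(25213 + 38495\right) - 42054}{83892}\right) + 105425} + \frac{255750}{297794} = - \frac{265890}{\left(\left(-123745\right) \left(- \frac{1}{5859}\right) + \left(63708 - 42054\right) \frac{1}{83892}\right) + 105425} + 255750 \cdot \frac{1}{297794} = - \frac{265890}{\left(\frac{123745}{5859} + 21654 \cdot \frac{1}{83892}\right) + 105425} + \frac{127875}{148897} = - \frac{265890}{\left(\frac{123745}{5859} + \frac{3609}{13982}\right) + 105425} + \frac{127875}{148897} = - \frac{265890}{\frac{1751347721}{81920538} + 105425} + \frac{127875}{148897} = - \frac{265890}{\frac{8638224066371}{81920538}} + \frac{127875}{148897} = \left(-265890\right) \frac{81920538}{8638224066371} + \frac{127875}{148897} = - \frac{21781851848820}{8638224066371} + \frac{127875}{148897} = - \frac{2138639492246559915}{1286205648810442787}$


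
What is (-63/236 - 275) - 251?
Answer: -124199/236 ≈ -526.27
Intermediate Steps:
(-63/236 - 275) - 251 = -64963/236 - 251 = -124199/236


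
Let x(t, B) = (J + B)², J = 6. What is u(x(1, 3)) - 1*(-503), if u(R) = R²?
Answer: 7064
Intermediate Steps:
x(t, B) = (6 + B)²
u(x(1, 3)) - 1*(-503) = ((6 + 3)²)² - 1*(-503) = (9²)² + 503 = 81² + 503 = 6561 + 503 = 7064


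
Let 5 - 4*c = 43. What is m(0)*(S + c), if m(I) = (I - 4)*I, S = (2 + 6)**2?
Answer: 0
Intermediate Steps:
c = -19/2 (c = 5/4 - 1/4*43 = 5/4 - 43/4 = -19/2 ≈ -9.5000)
S = 64 (S = 8**2 = 64)
m(I) = I*(-4 + I) (m(I) = (-4 + I)*I = I*(-4 + I))
m(0)*(S + c) = (0*(-4 + 0))*(64 - 19/2) = (0*(-4))*(109/2) = 0*(109/2) = 0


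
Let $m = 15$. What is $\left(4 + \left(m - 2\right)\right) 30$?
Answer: $510$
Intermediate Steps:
$\left(4 + \left(m - 2\right)\right) 30 = \left(4 + \left(15 - 2\right)\right) 30 = \left(4 + 13\right) 30 = 17 \cdot 30 = 510$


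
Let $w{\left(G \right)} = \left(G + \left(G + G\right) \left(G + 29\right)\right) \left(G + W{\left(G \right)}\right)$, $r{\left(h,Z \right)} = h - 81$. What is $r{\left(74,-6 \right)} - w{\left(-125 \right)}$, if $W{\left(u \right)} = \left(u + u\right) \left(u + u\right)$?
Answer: $-1489203132$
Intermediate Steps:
$r{\left(h,Z \right)} = -81 + h$
$W{\left(u \right)} = 4 u^{2}$ ($W{\left(u \right)} = 2 u 2 u = 4 u^{2}$)
$w{\left(G \right)} = \left(G + 4 G^{2}\right) \left(G + 2 G \left(29 + G\right)\right)$ ($w{\left(G \right)} = \left(G + \left(G + G\right) \left(G + 29\right)\right) \left(G + 4 G^{2}\right) = \left(G + 2 G \left(29 + G\right)\right) \left(G + 4 G^{2}\right) = \left(G + 4 G^{2}\right) \left(G + 2 G \left(29 + G\right)\right)$)
$r{\left(74,-6 \right)} - w{\left(-125 \right)} = \left(-81 + 74\right) - \left(-125\right)^{2} \left(59 + 8 \left(-125\right)^{2} + 238 \left(-125\right)\right) = -7 - 15625 \left(59 + 8 \cdot 15625 - 29750\right) = -7 - 15625 \left(59 + 125000 - 29750\right) = -7 - 15625 \cdot 95309 = -7 - 1489203125 = -1489203132$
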